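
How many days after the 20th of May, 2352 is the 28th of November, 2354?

Day-of-year of May 20, 2352: 141.
Day-of-year of November 28, 2354: 332.
2352 has 366 days, so 366 − 141 = 225 days remain in 2352.
Full years: 2353: 365. Sum = 365.
Total: 225 + 365 + 332 = 922 days.

922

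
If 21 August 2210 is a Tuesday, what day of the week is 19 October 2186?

Count forward from the earlier date (October 19, 2186) to the later (August 21, 2210):
Day-of-year of October 19, 2186: 292.
Day-of-year of August 21, 2210: 233.
2186 has 365 days, so 365 − 292 = 73 days remain in 2186.
Full years 2187–2209: 18 common + 5 leap = 18×365 + 5×366 = 8400 days.
Total: 73 + 8400 + 233 = 8706 days.
8706 mod 7 = 5, so 5 days before Tuesday is Thursday.

Thursday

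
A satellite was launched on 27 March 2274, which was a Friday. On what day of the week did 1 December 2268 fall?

Tuesday

Count forward from the earlier date (December 1, 2268) to the later (March 27, 2274):
December 1, 2268 → December 1, 2269: 365 days.
December 1, 2269 → December 1, 2270: 365 days.
December 1, 2270 → December 1, 2271: 365 days.
December 1, 2271 → December 1, 2272: 366 days (2272 is a leap year).
December 1, 2272 → December 1, 2273: 365 days.
December 2273: 31 − 1 = 30 days remain.
Then January (31), February 2274 (28): 31 + 28 = 59 days.
March 1–27, 2274: 27 days.
Residual: 116 days.
Total: 1942 days.
1942 mod 7 = 3, so 3 days before Friday is Tuesday.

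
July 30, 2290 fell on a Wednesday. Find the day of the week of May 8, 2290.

Count forward from the earlier date (May 8, 2290) to the later (July 30, 2290):
May 2290: 31 − 8 = 23 days remain.
Then June (30): 30 days.
July 1–30, 2290: 30 days.
Total: 23 + 30 + 30 = 83 days.
83 mod 7 = 6, so 6 days before Wednesday is Thursday.

Thursday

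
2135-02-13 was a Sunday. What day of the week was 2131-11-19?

Count forward from the earlier date (November 19, 2131) to the later (February 13, 2135):
November 19, 2131 → November 19, 2132: 366 days (2132 is a leap year).
November 19, 2132 → November 19, 2133: 365 days.
November 19, 2133 → November 19, 2134: 365 days.
November 2134: 30 − 19 = 11 days remain.
Then December (31), January (31): 31 + 31 = 62 days.
February 1–13, 2135: 13 days (2135 is not a leap year).
Residual: 86 days.
Total: 1182 days.
1182 mod 7 = 6, so 6 days before Sunday is Monday.

Monday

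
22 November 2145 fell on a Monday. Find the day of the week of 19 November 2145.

Count forward from the earlier date (November 19, 2145) to the later (November 22, 2145):
Within November 2145: 22 − 19 = 3 days.
3 mod 7 = 3, so 3 days before Monday is Friday.

Friday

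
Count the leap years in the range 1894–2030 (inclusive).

33

Years divisible by 4: 1896, 1900, …, 2028 — 34 in all.
Of these, 1900 is divisible by 100 but not 400, so not leap.
2000 is divisible by 400, so still leap.
Leap years: 34 − 1 = 33.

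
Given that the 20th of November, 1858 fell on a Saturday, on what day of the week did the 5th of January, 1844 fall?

Count forward from the earlier date (January 5, 1844) to the later (November 20, 1858):
From January 5, 1844 to January 5, 1858: 14 years, of which 4 contain a Feb 29 — 10×365 + 4×366 = 5114 days.
January 1858: 31 − 5 = 26 days remain.
Then 9 full months totalling 273 days.
November 1–20, 1858: 20 days.
Residual: 319 days.
Total: 5433 days.
5433 mod 7 = 1, so 1 day before Saturday is Friday.

Friday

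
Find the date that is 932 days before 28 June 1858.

9 December 1855

Count 932 days before June 28, 1858:
December 9, 1855 → December 9, 1856: 366 days (1856 is a leap year).
December 9, 1856 → December 9, 1857: 365 days.
December 1857: 31 − 9 = 22 days remain.
Then January (31), February 1858 (28), March (31), April (30), May (31): 31 + 28 + 31 + 30 + 31 = 151 days.
June 1–28, 1858: 28 days.
Residual: 201 days.
Total: 932 days.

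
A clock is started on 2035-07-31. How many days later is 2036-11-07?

465

July 31, 2035 → July 31, 2036: 366 days (2036 is a leap year).
July 2036: 31 − 31 = 0 days remain.
Then August (31), September (30), October (31): 31 + 30 + 31 = 92 days.
November 1–7, 2036: 7 days.
Residual: 99 days.
Total: 465 days.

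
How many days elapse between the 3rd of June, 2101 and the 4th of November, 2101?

154

June 2101: 30 − 3 = 27 days remain.
Then July (31), August (31), September (30), October (31): 31 + 31 + 30 + 31 = 123 days.
November 1–4, 2101: 4 days.
Total: 27 + 123 + 4 = 154 days.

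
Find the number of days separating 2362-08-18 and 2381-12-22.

Day-of-year of August 18, 2362: 230.
Day-of-year of December 22, 2381: 356.
2362 has 365 days, so 365 − 230 = 135 days remain in 2362.
Full years 2363–2380: 13 common + 5 leap = 13×365 + 5×366 = 6575 days.
Total: 135 + 6575 + 356 = 7066 days.

7066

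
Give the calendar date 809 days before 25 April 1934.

6 February 1932

Count 809 days before April 25, 1934:
Day-of-year of February 6, 1932: 37.
Day-of-year of April 25, 1934: 115.
1932 has 366 days, so 366 − 37 = 329 days remain in 1932.
Full years: 1933: 365. Sum = 365.
Total: 329 + 365 + 115 = 809 days.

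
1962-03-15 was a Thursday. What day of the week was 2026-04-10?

Day-of-year of March 15, 1962: 74.
Day-of-year of April 10, 2026: 100.
1962 has 365 days, so 365 − 74 = 291 days remain in 1962.
Full years 1963–2025: 47 common + 16 leap = 47×365 + 16×366 = 23011 days.
Total: 291 + 23011 + 100 = 23402 days.
23402 mod 7 = 1, so 1 day after Thursday is Friday.

Friday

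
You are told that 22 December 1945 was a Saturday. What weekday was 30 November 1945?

Friday

Count forward from the earlier date (November 30, 1945) to the later (December 22, 1945):
November 1945: 30 − 30 = 0 days remain.
December 1–22, 1945: 22 days.
Total: 0 + 22 = 22 days.
22 mod 7 = 1, so 1 day before Saturday is Friday.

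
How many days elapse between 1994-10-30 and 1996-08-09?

Day-of-year of October 30, 1994: 303.
Day-of-year of August 9, 1996: 222.
1994 has 365 days, so 365 − 303 = 62 days remain in 1994.
Full years: 1995: 365. Sum = 365.
Total: 62 + 365 + 222 = 649 days.

649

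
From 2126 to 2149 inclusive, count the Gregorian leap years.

Years divisible by 4 in [2126, 2149]: 2128, 2132, 2136, 2140, 2144, 2148.
No century exceptions apply. Count: 6.

6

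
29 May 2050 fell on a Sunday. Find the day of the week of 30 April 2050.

Saturday

Count forward from the earlier date (April 30, 2050) to the later (May 29, 2050):
April 2050: 30 − 30 = 0 days remain.
May 1–29, 2050: 29 days.
Total: 0 + 29 = 29 days.
29 mod 7 = 1, so 1 day before Sunday is Saturday.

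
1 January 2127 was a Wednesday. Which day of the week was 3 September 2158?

From January 1, 2127 to January 1, 2158: 31 years, of which 8 contain a Feb 29 — 23×365 + 8×366 = 11323 days.
January 2158: 31 − 1 = 30 days remain.
Then February 2158 (28), March (31), April (30), May (31), June (30), July (31), August (31): 28 + 31 + 30 + 31 + 30 + 31 + 31 = 212 days.
September 1–3, 2158: 3 days.
Residual: 245 days.
Total: 11568 days.
11568 mod 7 = 4, so 4 days after Wednesday is Sunday.

Sunday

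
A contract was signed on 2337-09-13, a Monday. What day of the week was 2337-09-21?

Tuesday

Within September 2337: 21 − 13 = 8 days.
8 mod 7 = 1, so 1 day after Monday is Tuesday.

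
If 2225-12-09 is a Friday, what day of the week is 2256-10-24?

From December 9, 2225 to December 9, 2255: 30 years, of which 7 contain a Feb 29 — 23×365 + 7×366 = 10957 days.
December 2255: 31 − 9 = 22 days remain.
Then 9 full months totalling 274 days.
October 1–24, 2256: 24 days.
Residual: 320 days.
Total: 11277 days.
11277 is a multiple of 7, so 2256-10-24 falls on the same weekday: Friday.

Friday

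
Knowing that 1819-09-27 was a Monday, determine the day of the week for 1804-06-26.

Tuesday

Count forward from the earlier date (June 26, 1804) to the later (September 27, 1819):
From June 26, 1804 to June 26, 1819: 15 years, of which 3 contain a Feb 29 — 12×365 + 3×366 = 5478 days.
June 1819: 30 − 26 = 4 days remain.
Then July (31), August (31): 31 + 31 = 62 days.
September 1–27, 1819: 27 days.
Residual: 93 days.
Total: 5571 days.
5571 mod 7 = 6, so 6 days before Monday is Tuesday.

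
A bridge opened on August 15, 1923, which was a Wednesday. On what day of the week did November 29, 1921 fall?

Tuesday

Count forward from the earlier date (November 29, 1921) to the later (August 15, 1923):
November 1921: 30 − 29 = 1 day remains.
Then 20 full months totalling 608 days.
August 1–15, 1923: 15 days.
Total: 1 + 608 + 15 = 624 days.
624 mod 7 = 1, so 1 day before Wednesday is Tuesday.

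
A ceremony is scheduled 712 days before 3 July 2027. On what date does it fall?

21 July 2025

Count 712 days before July 3, 2027:
July 21, 2025 → July 21, 2026: 365 days.
July 2026: 31 − 21 = 10 days remain.
Then 11 full months totalling 334 days.
July 1–3, 2027: 3 days.
Residual: 347 days.
Total: 712 days.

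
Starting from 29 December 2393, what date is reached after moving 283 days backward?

21 March 2393

Count 283 days before December 29, 2393:
March 2393: 31 − 21 = 10 days remain.
Then April (30), May (31), June (30), July (31), August (31), September (30), October (31), November (30): 30 + 31 + 30 + 31 + 31 + 30 + 31 + 30 = 244 days.
December 1–29, 2393: 29 days.
Total: 10 + 244 + 29 = 283 days.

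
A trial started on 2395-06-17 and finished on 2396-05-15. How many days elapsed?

333

June 2395: 30 − 17 = 13 days remain.
Then 10 full months totalling 305 days.
May 1–15, 2396: 15 days.
Residual: 333 days.
Total: 333 days.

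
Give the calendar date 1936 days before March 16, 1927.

November 26, 1921

Count 1936 days before March 16, 1927:
November 26, 1921 → November 26, 1922: 365 days.
November 26, 1922 → November 26, 1923: 365 days.
November 26, 1923 → November 26, 1924: 366 days (1924 is a leap year).
November 26, 1924 → November 26, 1925: 365 days.
November 26, 1925 → November 26, 1926: 365 days.
November 1926: 30 − 26 = 4 days remain.
Then December (31), January (31), February 1927 (28): 31 + 31 + 28 = 90 days.
March 1–16, 1927: 16 days.
Residual: 110 days.
Total: 1936 days.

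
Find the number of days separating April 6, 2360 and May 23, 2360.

April 2360: 30 − 6 = 24 days remain.
May 1–23, 2360: 23 days.
Total: 24 + 23 = 47 days.

47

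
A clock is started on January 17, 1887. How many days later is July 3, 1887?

167

January 1887: 31 − 17 = 14 days remain.
Then February 1887 (28), March (31), April (30), May (31), June (30): 28 + 31 + 30 + 31 + 30 = 150 days.
July 1–3, 1887: 3 days.
Total: 14 + 150 + 3 = 167 days.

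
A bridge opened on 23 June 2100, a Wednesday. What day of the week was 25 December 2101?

Sunday

June 23, 2100 → June 23, 2101: 365 days.
June 2101: 30 − 23 = 7 days remain.
Then July (31), August (31), September (30), October (31), November (30): 31 + 31 + 30 + 31 + 30 = 153 days.
December 1–25, 2101: 25 days.
Residual: 185 days.
Total: 550 days.
550 mod 7 = 4, so 4 days after Wednesday is Sunday.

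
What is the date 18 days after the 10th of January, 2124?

the 28th of January, 2124

Count 18 days after January 10, 2124:
Within January 2124: 28 − 10 = 18 days.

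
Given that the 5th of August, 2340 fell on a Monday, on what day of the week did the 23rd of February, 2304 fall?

Tuesday

Count forward from the earlier date (February 23, 2304) to the later (August 5, 2340):
Day-of-year of February 23, 2304: 54.
Day-of-year of August 5, 2340: 218.
2304 has 366 days, so 366 − 54 = 312 days remain in 2304.
Full years 2305–2339: 27 common + 8 leap = 27×365 + 8×366 = 12783 days.
Total: 312 + 12783 + 218 = 13313 days.
13313 mod 7 = 6, so 6 days before Monday is Tuesday.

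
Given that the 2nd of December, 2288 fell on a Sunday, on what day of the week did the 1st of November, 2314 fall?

Sunday

From December 2, 2288 to December 2, 2313: 25 years, of which 5 contain a Feb 29 — 20×365 + 5×366 = 9130 days.
(2300 is not a leap year (divisible by 100 but not 400).)
December 2313: 31 − 2 = 29 days remain.
Then 10 full months totalling 304 days.
November 1, 2314: 1 day.
Residual: 334 days.
Total: 9464 days.
9464 is a multiple of 7, so the 1st of November, 2314 falls on the same weekday: Sunday.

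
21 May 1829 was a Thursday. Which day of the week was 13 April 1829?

Monday

Count forward from the earlier date (April 13, 1829) to the later (May 21, 1829):
April 1829: 30 − 13 = 17 days remain.
May 1–21, 1829: 21 days.
Total: 17 + 21 = 38 days.
38 mod 7 = 3, so 3 days before Thursday is Monday.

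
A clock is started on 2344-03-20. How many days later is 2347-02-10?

1057

Day-of-year of March 20, 2344: 80.
Day-of-year of February 10, 2347: 41.
2344 has 366 days, so 366 − 80 = 286 days remain in 2344.
Full years: 2345: 365; 2346: 365. Sum = 730.
Total: 286 + 730 + 41 = 1057 days.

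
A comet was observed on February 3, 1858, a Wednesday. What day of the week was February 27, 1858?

Saturday

Within February 1858: 27 − 3 = 24 days.
24 mod 7 = 3, so 3 days after Wednesday is Saturday.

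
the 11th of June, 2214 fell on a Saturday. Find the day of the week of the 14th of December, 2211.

Saturday

Count forward from the earlier date (December 14, 2211) to the later (June 11, 2214):
December 14, 2211 → December 14, 2212: 366 days (2212 is a leap year).
December 14, 2212 → December 14, 2213: 365 days.
December 2213: 31 − 14 = 17 days remain.
Then January (31), February 2214 (28), March (31), April (30), May (31): 31 + 28 + 31 + 30 + 31 = 151 days.
June 1–11, 2214: 11 days.
Residual: 179 days.
Total: 910 days.
910 is a multiple of 7, so the 14th of December, 2211 falls on the same weekday: Saturday.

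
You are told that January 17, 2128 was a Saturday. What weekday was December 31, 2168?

Saturday

From January 17, 2128 to January 17, 2168: 40 years, of which 10 contain a Feb 29 — 30×365 + 10×366 = 14610 days.
January 2168: 31 − 17 = 14 days remain.
Then 10 full months totalling 304 days.
December 1–31, 2168: 31 days.
Residual: 349 days.
Total: 14959 days.
14959 is a multiple of 7, so December 31, 2168 falls on the same weekday: Saturday.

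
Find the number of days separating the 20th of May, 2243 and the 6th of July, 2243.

May 2243: 31 − 20 = 11 days remain.
Then June (30): 30 days.
July 1–6, 2243: 6 days.
Total: 11 + 30 + 6 = 47 days.

47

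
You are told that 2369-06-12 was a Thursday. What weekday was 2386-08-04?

From June 12, 2369 to June 12, 2386: 17 years, of which 4 contain a Feb 29 — 13×365 + 4×366 = 6209 days.
June 2386: 30 − 12 = 18 days remain.
Then July (31): 31 days.
August 1–4, 2386: 4 days.
Residual: 53 days.
Total: 6262 days.
6262 mod 7 = 4, so 4 days after Thursday is Monday.

Monday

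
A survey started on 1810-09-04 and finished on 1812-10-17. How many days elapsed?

Day-of-year of September 4, 1810: 247.
Day-of-year of October 17, 1812: 291.
1810 has 365 days, so 365 − 247 = 118 days remain in 1810.
Full years: 1811: 365. Sum = 365.
Total: 118 + 365 + 291 = 774 days.

774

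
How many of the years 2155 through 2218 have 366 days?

15

Years divisible by 4: 2156, 2160, …, 2216 — 16 in all.
Of these, 2200 is divisible by 100 but not 400, so not leap.
Leap years: 16 − 1 = 15.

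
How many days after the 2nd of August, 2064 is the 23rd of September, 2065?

August 2064: 31 − 2 = 29 days remain.
Then 12 full months totalling 365 days.
September 1–23, 2065: 23 days.
Total: 29 + 365 + 23 = 417 days.

417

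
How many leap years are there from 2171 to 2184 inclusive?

Years divisible by 4 in [2171, 2184]: 2172, 2176, 2180, 2184.
No century exceptions apply. Count: 4.

4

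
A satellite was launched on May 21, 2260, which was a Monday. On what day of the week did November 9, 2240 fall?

Monday

Count forward from the earlier date (November 9, 2240) to the later (May 21, 2260):
From November 9, 2240 to November 9, 2259: 19 years, of which 4 contain a Feb 29 — 15×365 + 4×366 = 6939 days.
November 2259: 30 − 9 = 21 days remain.
Then December (31), January (31), February 2260 (29), March (31), April (30): 31 + 31 + 29 + 31 + 30 = 152 days.
May 1–21, 2260: 21 days.
Residual: 194 days.
Total: 7133 days.
7133 is a multiple of 7, so November 9, 2240 falls on the same weekday: Monday.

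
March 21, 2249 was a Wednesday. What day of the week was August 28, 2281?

Sunday

From March 21, 2249 to March 21, 2281: 32 years, of which 8 contain a Feb 29 — 24×365 + 8×366 = 11688 days.
March 2281: 31 − 21 = 10 days remain.
Then April (30), May (31), June (30), July (31): 30 + 31 + 30 + 31 = 122 days.
August 1–28, 2281: 28 days.
Residual: 160 days.
Total: 11848 days.
11848 mod 7 = 4, so 4 days after Wednesday is Sunday.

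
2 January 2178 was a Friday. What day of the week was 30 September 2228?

Day-of-year of January 2, 2178: 2.
Day-of-year of September 30, 2228: 274.
2178 has 365 days, so 365 − 2 = 363 days remain in 2178.
Full years 2179–2227: 38 common + 11 leap = 38×365 + 11×366 = 17896 days.
Total: 363 + 17896 + 274 = 18533 days.
18533 mod 7 = 4, so 4 days after Friday is Tuesday.

Tuesday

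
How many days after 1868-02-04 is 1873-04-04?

February 4, 1868 → February 4, 1869: 366 days (1868 is a leap year).
February 4, 1869 → February 4, 1870: 365 days.
February 4, 1870 → February 4, 1871: 365 days.
February 4, 1871 → February 4, 1872: 365 days.
February 4, 1872 → February 4, 1873: 366 days (1872 is a leap year).
February 1873: 28 − 4 = 24 days remain (1873 is not a leap year, so February has 28 days).
Then March (31): 31 days.
April 1–4, 1873: 4 days.
Residual: 59 days.
Total: 1886 days.

1886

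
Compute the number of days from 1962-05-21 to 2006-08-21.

Day-of-year of May 21, 1962: 141.
Day-of-year of August 21, 2006: 233.
1962 has 365 days, so 365 − 141 = 224 days remain in 1962.
Full years 1963–2005: 32 common + 11 leap = 32×365 + 11×366 = 15706 days.
Total: 224 + 15706 + 233 = 16163 days.

16163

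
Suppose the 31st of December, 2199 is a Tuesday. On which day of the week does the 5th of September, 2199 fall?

Thursday

Count forward from the earlier date (September 5, 2199) to the later (December 31, 2199):
September 2199: 30 − 5 = 25 days remain.
Then October (31), November (30): 31 + 30 = 61 days.
December 1–31, 2199: 31 days.
Total: 25 + 61 + 31 = 117 days.
117 mod 7 = 5, so 5 days before Tuesday is Thursday.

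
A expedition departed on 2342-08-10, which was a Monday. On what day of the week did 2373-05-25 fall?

Friday

Day-of-year of August 10, 2342: 222.
Day-of-year of May 25, 2373: 145.
2342 has 365 days, so 365 − 222 = 143 days remain in 2342.
Full years 2343–2372: 22 common + 8 leap = 22×365 + 8×366 = 10958 days.
Total: 143 + 10958 + 145 = 11246 days.
11246 mod 7 = 4, so 4 days after Monday is Friday.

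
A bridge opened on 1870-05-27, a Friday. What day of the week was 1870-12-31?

Saturday

May 1870: 31 − 27 = 4 days remain.
Then June (30), July (31), August (31), September (30), October (31), November (30): 30 + 31 + 31 + 30 + 31 + 30 = 183 days.
December 1–31, 1870: 31 days.
Total: 4 + 183 + 31 = 218 days.
218 mod 7 = 1, so 1 day after Friday is Saturday.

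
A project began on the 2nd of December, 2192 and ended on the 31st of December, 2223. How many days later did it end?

11350

From December 2, 2192 to December 2, 2223: 31 years, of which 6 contain a Feb 29 — 25×365 + 6×366 = 11321 days.
(2200 is not a leap year (divisible by 100 but not 400).)
Within December 2223: 31 − 2 = 29 days.
Total: 11350 days.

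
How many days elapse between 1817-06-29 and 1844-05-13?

Day-of-year of June 29, 1817: 180.
Day-of-year of May 13, 1844: 134.
1817 has 365 days, so 365 − 180 = 185 days remain in 1817.
Full years 1818–1843: 20 common + 6 leap = 20×365 + 6×366 = 9496 days.
Total: 185 + 9496 + 134 = 9815 days.

9815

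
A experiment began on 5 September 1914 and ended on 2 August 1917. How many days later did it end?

1062

September 5, 1914 → September 5, 1915: 365 days.
September 5, 1915 → September 5, 1916: 366 days (1916 is a leap year).
September 1916: 30 − 5 = 25 days remain.
Then 10 full months totalling 304 days.
August 1–2, 1917: 2 days.
Residual: 331 days.
Total: 1062 days.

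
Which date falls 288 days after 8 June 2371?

22 March 2372

Count 288 days after June 8, 2371:
Day-of-year of June 8, 2371: 159.
Day-of-year of March 22, 2372: 82.
2371 has 365 days, so 365 − 159 = 206 days remain in 2371.
Total: 206 + 82 = 288 days.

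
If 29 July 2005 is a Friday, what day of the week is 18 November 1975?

Count forward from the earlier date (November 18, 1975) to the later (July 29, 2005):
From November 18, 1975 to November 18, 2004: 29 years, of which 8 contain a Feb 29 — 21×365 + 8×366 = 10593 days.
(2000 is a leap year (divisible by 400).)
November 2004: 30 − 18 = 12 days remain.
Then December (31), January (31), February 2005 (28), March (31), April (30), May (31), June (30): 31 + 31 + 28 + 31 + 30 + 31 + 30 = 212 days.
July 1–29, 2005: 29 days.
Residual: 253 days.
Total: 10846 days.
10846 mod 7 = 3, so 3 days before Friday is Tuesday.

Tuesday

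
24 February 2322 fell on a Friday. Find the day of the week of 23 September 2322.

Saturday

February 2322: 28 − 24 = 4 days remain (2322 is not a leap year, so February has 28 days).
Then March (31), April (30), May (31), June (30), July (31), August (31): 31 + 30 + 31 + 30 + 31 + 31 = 184 days.
September 1–23, 2322: 23 days.
Total: 4 + 184 + 23 = 211 days.
211 mod 7 = 1, so 1 day after Friday is Saturday.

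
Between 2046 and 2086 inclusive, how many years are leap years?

10

Years divisible by 4 in [2046, 2086]: 2048, 2052, 2056, 2060, 2064, 2068, 2072, 2076, 2080, 2084.
No century exceptions apply. Count: 10.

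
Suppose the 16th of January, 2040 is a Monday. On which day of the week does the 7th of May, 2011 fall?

Count forward from the earlier date (May 7, 2011) to the later (January 16, 2040):
From May 7, 2011 to May 7, 2039: 28 years, of which 7 contain a Feb 29 — 21×365 + 7×366 = 10227 days.
May 2039: 31 − 7 = 24 days remain.
Then June (30), July (31), August (31), September (30), October (31), November (30), December (31): 30 + 31 + 31 + 30 + 31 + 30 + 31 = 214 days.
January 1–16, 2040: 16 days.
Residual: 254 days.
Total: 10481 days.
10481 mod 7 = 2, so 2 days before Monday is Saturday.

Saturday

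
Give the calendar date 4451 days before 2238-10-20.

2226-08-13

Count 4451 days before October 20, 2238:
Day-of-year of August 13, 2226: 225.
Day-of-year of October 20, 2238: 293.
2226 has 365 days, so 365 − 225 = 140 days remain in 2226.
Full years 2227–2237: 8 common + 3 leap = 8×365 + 3×366 = 4018 days.
Total: 140 + 4018 + 293 = 4451 days.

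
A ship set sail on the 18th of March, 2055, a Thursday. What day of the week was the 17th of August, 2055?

Tuesday

March 2055: 31 − 18 = 13 days remain.
Then April (30), May (31), June (30), July (31): 30 + 31 + 30 + 31 = 122 days.
August 1–17, 2055: 17 days.
Total: 13 + 122 + 17 = 152 days.
152 mod 7 = 5, so 5 days after Thursday is Tuesday.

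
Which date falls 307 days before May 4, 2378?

July 1, 2377

Count 307 days before May 4, 2378:
July 2377: 31 − 1 = 30 days remain.
Then 9 full months totalling 273 days.
May 1–4, 2378: 4 days.
Total: 30 + 273 + 4 = 307 days.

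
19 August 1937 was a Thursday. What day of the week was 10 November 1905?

Friday

Count forward from the earlier date (November 10, 1905) to the later (August 19, 1937):
From November 10, 1905 to November 10, 1936: 31 years, of which 8 contain a Feb 29 — 23×365 + 8×366 = 11323 days.
November 1936: 30 − 10 = 20 days remain.
Then December (31), January (31), February 1937 (28), March (31), April (30), May (31), June (30), July (31): 31 + 31 + 28 + 31 + 30 + 31 + 30 + 31 = 243 days.
August 1–19, 1937: 19 days.
Residual: 282 days.
Total: 11605 days.
11605 mod 7 = 6, so 6 days before Thursday is Friday.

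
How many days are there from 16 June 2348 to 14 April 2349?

302

June 2348: 30 − 16 = 14 days remain.
Then 9 full months totalling 274 days.
April 1–14, 2349: 14 days.
Total: 14 + 274 + 14 = 302 days.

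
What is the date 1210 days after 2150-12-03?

2154-03-27

Count 1210 days after December 3, 2150:
December 3, 2150 → December 3, 2151: 365 days.
December 3, 2151 → December 3, 2152: 366 days (2152 is a leap year).
December 3, 2152 → December 3, 2153: 365 days.
December 2153: 31 − 3 = 28 days remain.
Then January (31), February 2154 (28): 31 + 28 = 59 days.
March 1–27, 2154: 27 days.
Residual: 114 days.
Total: 1210 days.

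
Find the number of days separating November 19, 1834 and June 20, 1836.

Day-of-year of November 19, 1834: 323.
Day-of-year of June 20, 1836: 172.
1834 has 365 days, so 365 − 323 = 42 days remain in 1834.
Full years: 1835: 365. Sum = 365.
Total: 42 + 365 + 172 = 579 days.

579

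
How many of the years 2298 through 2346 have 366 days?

Years divisible by 4 in [2298, 2346]: 2300, 2304, 2308, 2312, 2316, 2320, 2324, 2328, 2332, 2336, 2340, 2344.
Of these, 2300 is divisible by 100 but not 400, so not leap.
Leap years: 12 − 1 = 11.

11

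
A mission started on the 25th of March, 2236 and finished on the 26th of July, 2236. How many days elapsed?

123

March 2236: 31 − 25 = 6 days remain.
Then April (30), May (31), June (30): 30 + 31 + 30 = 91 days.
July 1–26, 2236: 26 days.
Total: 6 + 91 + 26 = 123 days.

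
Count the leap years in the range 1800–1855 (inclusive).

13

Years divisible by 4: 1800, 1804, …, 1852 — 14 in all.
Of these, 1800 is divisible by 100 but not 400, so not leap.
Leap years: 14 − 1 = 13.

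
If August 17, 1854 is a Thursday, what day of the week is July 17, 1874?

Friday

From August 17, 1854 to August 17, 1873: 19 years, of which 5 contain a Feb 29 — 14×365 + 5×366 = 6940 days.
August 1873: 31 − 17 = 14 days remain.
Then 10 full months totalling 303 days.
July 1–17, 1874: 17 days.
Residual: 334 days.
Total: 7274 days.
7274 mod 7 = 1, so 1 day after Thursday is Friday.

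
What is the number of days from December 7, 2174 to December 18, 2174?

Within December 2174: 18 − 7 = 11 days.

11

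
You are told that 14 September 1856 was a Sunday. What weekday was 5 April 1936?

From September 14, 1856 to September 14, 1935: 79 years, of which 18 contain a Feb 29 — 61×365 + 18×366 = 28853 days.
(1900 is not a leap year (divisible by 100 but not 400).)
September 1935: 30 − 14 = 16 days remain.
Then October (31), November (30), December (31), January (31), February 1936 (29), March (31): 31 + 30 + 31 + 31 + 29 + 31 = 183 days.
April 1–5, 1936: 5 days.
Residual: 204 days.
Total: 29057 days.
29057 is a multiple of 7, so 5 April 1936 falls on the same weekday: Sunday.

Sunday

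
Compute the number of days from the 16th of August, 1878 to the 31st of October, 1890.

Day-of-year of August 16, 1878: 228.
Day-of-year of October 31, 1890: 304.
1878 has 365 days, so 365 − 228 = 137 days remain in 1878.
Full years 1879–1889: 8 common + 3 leap = 8×365 + 3×366 = 4018 days.
Total: 137 + 4018 + 304 = 4459 days.

4459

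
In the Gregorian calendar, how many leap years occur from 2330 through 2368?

Years divisible by 4 in [2330, 2368]: 2332, 2336, 2340, 2344, 2348, 2352, 2356, 2360, 2364, 2368.
No century exceptions apply. Count: 10.

10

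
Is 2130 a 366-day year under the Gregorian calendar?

2130 is not a leap year.

No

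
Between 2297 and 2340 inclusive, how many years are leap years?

Years divisible by 4 in [2297, 2340]: 2300, 2304, 2308, 2312, 2316, 2320, 2324, 2328, 2332, 2336, 2340.
Of these, 2300 is divisible by 100 but not 400, so not leap.
Leap years: 11 − 1 = 10.

10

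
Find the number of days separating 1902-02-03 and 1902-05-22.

February 1902: 28 − 3 = 25 days remain (1902 is not a leap year, so February has 28 days).
Then March (31), April (30): 31 + 30 = 61 days.
May 1–22, 1902: 22 days.
Total: 25 + 61 + 22 = 108 days.

108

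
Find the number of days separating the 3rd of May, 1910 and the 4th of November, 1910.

185

May 1910: 31 − 3 = 28 days remain.
Then June (30), July (31), August (31), September (30), October (31): 30 + 31 + 31 + 30 + 31 = 153 days.
November 1–4, 1910: 4 days.
Total: 28 + 153 + 4 = 185 days.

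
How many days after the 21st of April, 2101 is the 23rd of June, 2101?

April 2101: 30 − 21 = 9 days remain.
Then May (31): 31 days.
June 1–23, 2101: 23 days.
Total: 9 + 31 + 23 = 63 days.

63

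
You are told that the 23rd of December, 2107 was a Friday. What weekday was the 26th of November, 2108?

Monday

December 2107: 31 − 23 = 8 days remain.
Then 10 full months totalling 305 days.
November 1–26, 2108: 26 days.
Residual: 339 days.
Total: 339 days.
339 mod 7 = 3, so 3 days after Friday is Monday.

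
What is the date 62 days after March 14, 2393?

May 15, 2393

Count 62 days after March 14, 2393:
March 2393: 31 − 14 = 17 days remain.
Then April (30): 30 days.
May 1–15, 2393: 15 days.
Total: 17 + 30 + 15 = 62 days.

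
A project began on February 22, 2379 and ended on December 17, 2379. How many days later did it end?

298

February 2379: 28 − 22 = 6 days remain (2379 is not a leap year, so February has 28 days).
Then 9 full months totalling 275 days.
December 1–17, 2379: 17 days.
Total: 6 + 275 + 17 = 298 days.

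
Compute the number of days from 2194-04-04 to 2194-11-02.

April 2194: 30 − 4 = 26 days remain.
Then May (31), June (30), July (31), August (31), September (30), October (31): 31 + 30 + 31 + 31 + 30 + 31 = 184 days.
November 1–2, 2194: 2 days.
Total: 26 + 184 + 2 = 212 days.

212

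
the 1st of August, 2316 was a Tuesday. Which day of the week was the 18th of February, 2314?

Wednesday

Count forward from the earlier date (February 18, 2314) to the later (August 1, 2316):
Day-of-year of February 18, 2314: 49.
Day-of-year of August 1, 2316: 214.
2314 has 365 days, so 365 − 49 = 316 days remain in 2314.
Full years: 2315: 365. Sum = 365.
Total: 316 + 365 + 214 = 895 days.
895 mod 7 = 6, so 6 days before Tuesday is Wednesday.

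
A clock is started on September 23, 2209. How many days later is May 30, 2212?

September 23, 2209 → September 23, 2210: 365 days.
September 23, 2210 → September 23, 2211: 365 days.
September 2211: 30 − 23 = 7 days remain.
Then October (31), November (30), December (31), January (31), February 2212 (29), March (31), April (30): 31 + 30 + 31 + 31 + 29 + 31 + 30 = 213 days.
May 1–30, 2212: 30 days.
Residual: 250 days.
Total: 980 days.

980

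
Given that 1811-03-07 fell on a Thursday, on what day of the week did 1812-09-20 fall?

March 7, 1811 → March 7, 1812: 366 days (1812 is a leap year).
March 1812: 31 − 7 = 24 days remain.
Then April (30), May (31), June (30), July (31), August (31): 30 + 31 + 30 + 31 + 31 = 153 days.
September 1–20, 1812: 20 days.
Residual: 197 days.
Total: 563 days.
563 mod 7 = 3, so 3 days after Thursday is Sunday.

Sunday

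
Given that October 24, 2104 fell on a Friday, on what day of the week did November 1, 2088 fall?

Count forward from the earlier date (November 1, 2088) to the later (October 24, 2104):
From November 1, 2088 to November 1, 2103: 15 years, of which 2 contain a Feb 29 — 13×365 + 2×366 = 5477 days.
(2100 is not a leap year (divisible by 100 but not 400).)
November 2103: 30 − 1 = 29 days remain.
Then 10 full months totalling 305 days.
October 1–24, 2104: 24 days.
Residual: 358 days.
Total: 5835 days.
5835 mod 7 = 4, so 4 days before Friday is Monday.

Monday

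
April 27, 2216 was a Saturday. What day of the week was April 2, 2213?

Count forward from the earlier date (April 2, 2213) to the later (April 27, 2216):
Day-of-year of April 2, 2213: 92.
Day-of-year of April 27, 2216: 118.
2213 has 365 days, so 365 − 92 = 273 days remain in 2213.
Full years: 2214: 365; 2215: 365. Sum = 730.
Total: 273 + 730 + 118 = 1121 days.
1121 mod 7 = 1, so 1 day before Saturday is Friday.

Friday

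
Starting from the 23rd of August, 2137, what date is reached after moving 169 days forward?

the 8th of February, 2138

Count 169 days after August 23, 2137:
Day-of-year of August 23, 2137: 235.
Day-of-year of February 8, 2138: 39.
2137 has 365 days, so 365 − 235 = 130 days remain in 2137.
Total: 130 + 39 = 169 days.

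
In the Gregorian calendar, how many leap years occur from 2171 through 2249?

19

Years divisible by 4: 2172, 2176, …, 2248 — 20 in all.
Of these, 2200 is divisible by 100 but not 400, so not leap.
Leap years: 20 − 1 = 19.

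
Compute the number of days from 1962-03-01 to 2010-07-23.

17676

Day-of-year of March 1, 1962: 60.
Day-of-year of July 23, 2010: 204.
1962 has 365 days, so 365 − 60 = 305 days remain in 1962.
Full years 1963–2009: 35 common + 12 leap = 35×365 + 12×366 = 17167 days.
Total: 305 + 17167 + 204 = 17676 days.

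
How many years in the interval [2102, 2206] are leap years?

25

Years divisible by 4: 2104, 2108, …, 2204 — 26 in all.
Of these, 2200 is divisible by 100 but not 400, so not leap.
Leap years: 26 − 1 = 25.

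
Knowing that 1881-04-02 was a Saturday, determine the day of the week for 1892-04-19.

Day-of-year of April 2, 1881: 92.
Day-of-year of April 19, 1892: 110.
1881 has 365 days, so 365 − 92 = 273 days remain in 1881.
Full years 1882–1891: 8 common + 2 leap = 8×365 + 2×366 = 3652 days.
Total: 273 + 3652 + 110 = 4035 days.
4035 mod 7 = 3, so 3 days after Saturday is Tuesday.

Tuesday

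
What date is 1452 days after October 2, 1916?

September 23, 1920

Count 1452 days after October 2, 1916:
October 2, 1916 → October 2, 1917: 365 days.
October 2, 1917 → October 2, 1918: 365 days.
October 2, 1918 → October 2, 1919: 365 days.
October 1919: 31 − 2 = 29 days remain.
Then 10 full months totalling 305 days.
September 1–23, 1920: 23 days.
Residual: 357 days.
Total: 1452 days.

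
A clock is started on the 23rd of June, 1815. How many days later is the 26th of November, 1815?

156

June 1815: 30 − 23 = 7 days remain.
Then July (31), August (31), September (30), October (31): 31 + 31 + 30 + 31 = 123 days.
November 1–26, 1815: 26 days.
Total: 7 + 123 + 26 = 156 days.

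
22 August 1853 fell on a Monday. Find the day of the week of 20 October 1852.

Count forward from the earlier date (October 20, 1852) to the later (August 22, 1853):
Day-of-year of October 20, 1852: 294.
Day-of-year of August 22, 1853: 234.
1852 has 366 days, so 366 − 294 = 72 days remain in 1852.
Total: 72 + 234 = 306 days.
306 mod 7 = 5, so 5 days before Monday is Wednesday.

Wednesday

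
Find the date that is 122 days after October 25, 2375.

February 24, 2376

Count 122 days after October 25, 2375:
October 2375: 31 − 25 = 6 days remain.
Then November (30), December (31), January (31): 30 + 31 + 31 = 92 days.
February 1–24, 2376: 24 days (2376 is a leap year).
Residual: 122 days.
Total: 122 days.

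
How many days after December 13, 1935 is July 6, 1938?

936

December 13, 1935 → December 13, 1936: 366 days (1936 is a leap year).
December 13, 1936 → December 13, 1937: 365 days.
December 1937: 31 − 13 = 18 days remain.
Then January (31), February 1938 (28), March (31), April (30), May (31), June (30): 31 + 28 + 31 + 30 + 31 + 30 = 181 days.
July 1–6, 1938: 6 days.
Residual: 205 days.
Total: 936 days.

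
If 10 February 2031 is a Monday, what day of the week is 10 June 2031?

Tuesday

February 2031: 28 − 10 = 18 days remain (2031 is not a leap year, so February has 28 days).
Then March (31), April (30), May (31): 31 + 30 + 31 = 92 days.
June 1–10, 2031: 10 days.
Total: 18 + 92 + 10 = 120 days.
120 mod 7 = 1, so 1 day after Monday is Tuesday.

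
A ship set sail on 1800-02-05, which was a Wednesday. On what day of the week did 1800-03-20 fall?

Thursday

February 1800: 28 − 5 = 23 days remain (1800 is not a leap year (divisible by 100 but not 400), so February has 28 days).
March 1–20, 1800: 20 days.
Total: 23 + 20 = 43 days.
43 mod 7 = 1, so 1 day after Wednesday is Thursday.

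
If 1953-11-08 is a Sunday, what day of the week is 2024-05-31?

Day-of-year of November 8, 1953: 312.
Day-of-year of May 31, 2024: 152.
1953 has 365 days, so 365 − 312 = 53 days remain in 1953.
Full years 1954–2023: 53 common + 17 leap = 53×365 + 17×366 = 25567 days.
Total: 53 + 25567 + 152 = 25772 days.
25772 mod 7 = 5, so 5 days after Sunday is Friday.

Friday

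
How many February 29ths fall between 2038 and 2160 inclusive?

30

Years divisible by 4: 2040, 2044, …, 2160 — 31 in all.
Of these, 2100 is divisible by 100 but not 400, so not leap.
Leap years: 31 − 1 = 30.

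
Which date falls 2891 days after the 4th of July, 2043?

the 3rd of June, 2051

Count 2891 days after July 4, 2043:
From July 4, 2043 to July 4, 2050: 7 years, of which 2 contain a Feb 29 — 5×365 + 2×366 = 2557 days.
July 2050: 31 − 4 = 27 days remain.
Then 10 full months totalling 304 days.
June 1–3, 2051: 3 days.
Residual: 334 days.
Total: 2891 days.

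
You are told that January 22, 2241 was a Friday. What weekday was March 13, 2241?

January 2241: 31 − 22 = 9 days remain.
Then February 2241 (28): 28 days.
March 1–13, 2241: 13 days.
Total: 9 + 28 + 13 = 50 days.
50 mod 7 = 1, so 1 day after Friday is Saturday.

Saturday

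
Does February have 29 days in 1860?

1860 is a leap year.

Yes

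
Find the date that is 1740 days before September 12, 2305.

December 7, 2300

Count 1740 days before September 12, 2305:
Day-of-year of December 7, 2300: 341.
Day-of-year of September 12, 2305: 255.
2300 has 365 days, so 365 − 341 = 24 days remain in 2300.
Full years: 2301: 365; 2302: 365; 2303: 365; 2304: 366. Sum = 1461.
Total: 24 + 1461 + 255 = 1740 days.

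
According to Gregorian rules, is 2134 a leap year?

No

2134 is not a leap year.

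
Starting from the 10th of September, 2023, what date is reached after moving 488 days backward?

the 10th of May, 2022

Count 488 days before September 10, 2023:
Day-of-year of May 10, 2022: 130.
Day-of-year of September 10, 2023: 253.
2022 has 365 days, so 365 − 130 = 235 days remain in 2022.
Total: 235 + 253 = 488 days.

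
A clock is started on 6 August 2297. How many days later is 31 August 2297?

Within August 2297: 31 − 6 = 25 days.

25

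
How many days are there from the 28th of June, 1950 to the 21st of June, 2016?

From June 28, 1950 to June 28, 2015: 65 years, of which 16 contain a Feb 29 — 49×365 + 16×366 = 23741 days.
(2000 is a leap year (divisible by 400).)
June 2015: 30 − 28 = 2 days remain.
Then 11 full months totalling 336 days.
June 1–21, 2016: 21 days.
Residual: 359 days.
Total: 24100 days.

24100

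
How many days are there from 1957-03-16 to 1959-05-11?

786

Day-of-year of March 16, 1957: 75.
Day-of-year of May 11, 1959: 131.
1957 has 365 days, so 365 − 75 = 290 days remain in 1957.
Full years: 1958: 365. Sum = 365.
Total: 290 + 365 + 131 = 786 days.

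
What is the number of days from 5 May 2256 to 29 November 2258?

Day-of-year of May 5, 2256: 126.
Day-of-year of November 29, 2258: 333.
2256 has 366 days, so 366 − 126 = 240 days remain in 2256.
Full years: 2257: 365. Sum = 365.
Total: 240 + 365 + 333 = 938 days.

938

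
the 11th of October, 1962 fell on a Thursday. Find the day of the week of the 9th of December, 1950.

Count forward from the earlier date (December 9, 1950) to the later (October 11, 1962):
From December 9, 1950 to December 9, 1961: 11 years, of which 3 contain a Feb 29 — 8×365 + 3×366 = 4018 days.
December 1961: 31 − 9 = 22 days remain.
Then 9 full months totalling 273 days.
October 1–11, 1962: 11 days.
Residual: 306 days.
Total: 4324 days.
4324 mod 7 = 5, so 5 days before Thursday is Saturday.

Saturday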